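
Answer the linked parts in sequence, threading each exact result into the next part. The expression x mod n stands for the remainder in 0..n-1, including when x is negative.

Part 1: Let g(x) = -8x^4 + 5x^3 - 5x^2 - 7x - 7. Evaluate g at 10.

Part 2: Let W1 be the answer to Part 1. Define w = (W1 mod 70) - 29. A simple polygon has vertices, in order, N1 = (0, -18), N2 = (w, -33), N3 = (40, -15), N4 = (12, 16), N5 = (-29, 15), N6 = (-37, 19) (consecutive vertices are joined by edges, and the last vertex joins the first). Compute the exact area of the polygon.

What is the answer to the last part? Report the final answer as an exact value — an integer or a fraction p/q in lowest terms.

Part 1: -8*(10)^4 + 5*(10)^3 - 5*(10)^2 - 7*(10)^1 - 7 = (-80000) + (5000) + (-500) + (-70) + (-7) = -75577; answer -75577
Part 2: W1 = -75577; w = -6; cross terms: (0*-33 - -6*-18)=-108, (-6*-15 - 40*-33)=1410, (40*16 - 12*-15)=820, (12*15 - -29*16)=644, (-29*19 - -37*15)=4, (-37*-18 - 0*19)=666; twice the area = |3436| = 3436; area = 1718; answer 1718

1718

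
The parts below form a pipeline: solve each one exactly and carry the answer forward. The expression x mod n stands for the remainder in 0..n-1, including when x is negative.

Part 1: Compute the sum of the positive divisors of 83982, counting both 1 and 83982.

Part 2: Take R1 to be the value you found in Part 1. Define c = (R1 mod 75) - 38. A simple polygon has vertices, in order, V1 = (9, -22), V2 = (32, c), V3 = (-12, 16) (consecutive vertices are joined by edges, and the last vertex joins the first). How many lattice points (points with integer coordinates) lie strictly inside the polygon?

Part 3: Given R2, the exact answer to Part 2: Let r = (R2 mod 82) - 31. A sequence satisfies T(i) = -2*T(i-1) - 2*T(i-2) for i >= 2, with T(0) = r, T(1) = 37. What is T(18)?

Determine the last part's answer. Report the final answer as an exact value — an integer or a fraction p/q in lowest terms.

-36864

Part 1: 83982 = 2 * 3 * 13997; sigma = (1 + 2) * (1 + 3) * (1 + 13997) = 3 * 4 * 13998 = 167976; answer 167976
Part 2: R1 = 167976; c = 13; cross terms: (9*13 - 32*-22)=821, (32*16 - -12*13)=668, (-12*-22 - 9*16)=120; twice the area = |1609| = 1609; area = 1609/2; boundary points = 1 + 1 + 1 = 3; strictly interior points = area - boundary/2 + 1 = 804; answer 804
Part 3: R2 = 804; r = 35; T(2) = -2*(37) - 2*(35) = -144; iterating: T(2)=-144, T(3)=214, T(4)=-140, T(5)=-148, T(6)=576, T(7)=-856, T(8)=560, T(9)=592, T(10)=-2304, T(11)=3424, T(12)=-2240, T(13)=-2368, T(14)=9216, T(15)=-13696, T(16)=8960, T(17)=9472, T(18)=-36864; answer -36864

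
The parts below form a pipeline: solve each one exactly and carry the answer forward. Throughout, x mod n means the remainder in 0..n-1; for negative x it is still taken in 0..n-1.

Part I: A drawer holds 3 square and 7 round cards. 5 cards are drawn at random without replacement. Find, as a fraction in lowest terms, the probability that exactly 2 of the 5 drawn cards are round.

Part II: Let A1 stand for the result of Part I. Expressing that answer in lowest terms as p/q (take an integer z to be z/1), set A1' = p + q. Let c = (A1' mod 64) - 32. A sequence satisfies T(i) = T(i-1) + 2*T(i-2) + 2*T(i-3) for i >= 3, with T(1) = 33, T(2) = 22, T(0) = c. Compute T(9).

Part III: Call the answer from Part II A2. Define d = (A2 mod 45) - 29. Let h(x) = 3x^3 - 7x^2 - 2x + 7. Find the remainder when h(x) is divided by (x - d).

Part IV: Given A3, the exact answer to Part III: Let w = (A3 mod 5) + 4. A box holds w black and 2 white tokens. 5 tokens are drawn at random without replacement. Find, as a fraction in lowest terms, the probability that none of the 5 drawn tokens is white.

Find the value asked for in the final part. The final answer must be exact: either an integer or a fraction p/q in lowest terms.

1/21

Part I: total draws C(10,5) = 252; favorable C(7,2)*C(3,3) = 21; P = 1/12; answer 1/12
Part II: A1 = 1/12; threaded value p + q = 13; c = -19; T(3) = 1*(22) + 2*(33) + 2*(-19) = 50; iterating: T(3)=50, T(4)=160, T(5)=304, T(6)=724, T(7)=1652, T(8)=3708, T(9)=8460; answer 8460
Part III: A2 = 8460; d = -29; remainder = value at the root: 3*(-29)^3 - 7*(-29)^2 - 2*(-29)^1 + 7 = (-73167) + (-5887) + (58) + (7) = -78989; answer -78989
Part IV: A3 = -78989; w = 5; total draws C(7,5) = 21; favorable C(5,5) = 1; P = 1/21; answer 1/21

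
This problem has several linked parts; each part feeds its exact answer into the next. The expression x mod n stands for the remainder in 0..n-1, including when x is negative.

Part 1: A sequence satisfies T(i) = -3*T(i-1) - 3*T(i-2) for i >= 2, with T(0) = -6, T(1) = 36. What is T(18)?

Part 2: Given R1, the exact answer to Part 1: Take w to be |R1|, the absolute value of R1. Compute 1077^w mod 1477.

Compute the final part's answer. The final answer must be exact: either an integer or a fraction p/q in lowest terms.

1387

Part 1: T(2) = -3*(36) - 3*(-6) = -90; iterating: T(2)=-90, T(3)=162, T(4)=-216, T(5)=162, T(6)=162, T(7)=-972, T(8)=2430, T(9)=-4374, T(10)=5832, T(11)=-4374, T(12)=-4374, T(13)=26244, T(14)=-65610, T(15)=118098, T(16)=-157464, T(17)=118098, T(18)=118098; answer 118098
Part 2: R1 = 118098; w = 118098; squarings mod 1477: 1077^1=1077, 1077^2=484, 1077^4=890, 1077^8=428, 1077^16=36, 1077^32=1296, 1077^64=267, 1077^128=393, 1077^256=841, 1077^512=1275, 1077^1024=925, 1077^2048=442, 1077^4096=400, 1077^8192=484, 1077^16384=890, 1077^32768=428, 1077^65536=36; 1077^118098 = 1077^2 * 1077^16 * 1077^64 * 1077^256 * 1077^1024 * 1077^2048 * 1077^16384 * 1077^32768 * 1077^65536 = 1387 (mod 1477); answer 1387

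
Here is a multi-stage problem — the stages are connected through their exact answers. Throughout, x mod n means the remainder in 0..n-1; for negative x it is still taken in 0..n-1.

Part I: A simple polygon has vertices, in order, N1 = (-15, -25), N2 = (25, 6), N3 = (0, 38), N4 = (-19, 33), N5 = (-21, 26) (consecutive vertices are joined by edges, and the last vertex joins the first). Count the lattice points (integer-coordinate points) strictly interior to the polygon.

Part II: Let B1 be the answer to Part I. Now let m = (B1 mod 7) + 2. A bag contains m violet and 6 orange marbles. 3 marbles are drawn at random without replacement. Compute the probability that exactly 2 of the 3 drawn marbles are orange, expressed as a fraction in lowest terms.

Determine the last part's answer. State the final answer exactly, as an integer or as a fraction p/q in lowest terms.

Part I: cross terms: (-15*6 - 25*-25)=535, (25*38 - 0*6)=950, (0*33 - -19*38)=722, (-19*26 - -21*33)=199, (-21*-25 - -15*26)=915; twice the area = |3321| = 3321; area = 3321/2; boundary points = 1 + 1 + 1 + 1 + 3 = 7; strictly interior points = area - boundary/2 + 1 = 1658; answer 1658
Part II: B1 = 1658; m = 8; total draws C(14,3) = 364; favorable C(6,2)*C(8,1) = 120; P = 30/91; answer 30/91

30/91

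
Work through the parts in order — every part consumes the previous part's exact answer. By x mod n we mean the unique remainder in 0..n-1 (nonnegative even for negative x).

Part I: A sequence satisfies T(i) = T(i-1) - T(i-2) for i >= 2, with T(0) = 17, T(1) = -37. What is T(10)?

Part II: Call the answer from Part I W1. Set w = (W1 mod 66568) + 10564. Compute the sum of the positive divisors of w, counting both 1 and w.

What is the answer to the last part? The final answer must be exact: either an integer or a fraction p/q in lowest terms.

Part I: T(2) = 1*(-37) - 1*(17) = -54; iterating: T(2)=-54, T(3)=-17, T(4)=37, T(5)=54, T(6)=17, T(7)=-37, T(8)=-54, T(9)=-17, T(10)=37; answer 37
Part II: W1 = 37; w = 10601; 10601 is prime, so its only divisors are 1 and 10601; sigma = 1 + 10601 = 10602; answer 10602

10602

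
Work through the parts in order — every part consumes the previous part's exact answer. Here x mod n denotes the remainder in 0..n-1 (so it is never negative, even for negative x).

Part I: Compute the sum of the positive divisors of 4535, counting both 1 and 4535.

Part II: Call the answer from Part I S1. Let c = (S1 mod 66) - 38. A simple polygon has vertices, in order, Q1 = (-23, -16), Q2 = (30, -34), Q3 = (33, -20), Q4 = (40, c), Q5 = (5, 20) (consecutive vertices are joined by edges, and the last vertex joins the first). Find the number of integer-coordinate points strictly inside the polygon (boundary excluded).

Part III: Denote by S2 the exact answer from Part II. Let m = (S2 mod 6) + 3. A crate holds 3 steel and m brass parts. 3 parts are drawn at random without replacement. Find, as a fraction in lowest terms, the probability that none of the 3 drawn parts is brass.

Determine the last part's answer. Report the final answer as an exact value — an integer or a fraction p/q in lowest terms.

1/84

Part I: 4535 = 5 * 907; sigma = (1 + 5) * (1 + 907) = 6 * 908 = 5448; answer 5448
Part II: S1 = 5448; c = -2; cross terms: (-23*-34 - 30*-16)=1262, (30*-20 - 33*-34)=522, (33*-2 - 40*-20)=734, (40*20 - 5*-2)=810, (5*-16 - -23*20)=380; twice the area = |3708| = 3708; area = 1854; boundary points = 1 + 1 + 1 + 1 + 4 = 8; strictly interior points = area - boundary/2 + 1 = 1851; answer 1851
Part III: S2 = 1851; m = 6; total draws C(9,3) = 84; favorable C(3,3) = 1; P = 1/84; answer 1/84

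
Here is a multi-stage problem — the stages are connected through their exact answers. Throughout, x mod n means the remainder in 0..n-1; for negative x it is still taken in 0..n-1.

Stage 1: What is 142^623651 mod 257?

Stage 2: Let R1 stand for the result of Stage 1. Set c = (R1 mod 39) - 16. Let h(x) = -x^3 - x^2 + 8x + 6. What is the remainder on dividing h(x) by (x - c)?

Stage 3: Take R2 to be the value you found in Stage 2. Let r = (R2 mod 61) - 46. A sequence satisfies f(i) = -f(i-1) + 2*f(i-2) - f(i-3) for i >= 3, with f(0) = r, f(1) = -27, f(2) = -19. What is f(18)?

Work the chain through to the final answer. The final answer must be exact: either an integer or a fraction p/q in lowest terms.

Stage 1: squarings mod 257: 142^1=142, 142^2=118, 142^4=46, 142^8=60, 142^16=2, 142^32=4, 142^64=16, 142^128=256, 142^256=1, 142^512=1, 142^1024=1, 142^2048=1, 142^4096=1, 142^8192=1, 142^16384=1, 142^32768=1, 142^65536=1, 142^131072=1, 142^262144=1, 142^524288=1; 142^623651 = 142^1 * 142^2 * 142^32 * 142^1024 * 142^32768 * 142^65536 * 142^524288 = 204 (mod 257); answer 204
Stage 2: R1 = 204; c = -7; remainder = value at the root: -1*(-7)^3 - 1*(-7)^2 + 8*(-7)^1 + 6 = (343) + (-49) + (-56) + (6) = 244; answer 244
Stage 3: R2 = 244; r = -46; f(3) = -1*(-19) + 2*(-27) - 1*(-46) = 11; iterating: f(3)=11, f(4)=-22, f(5)=63, f(6)=-118, f(7)=266, f(8)=-565, f(9)=1215, f(10)=-2611, f(11)=5606, f(12)=-12043, f(13)=25866, f(14)=-55558, f(15)=119333, f(16)=-256315, f(17)=550539, f(18)=-1182502; answer -1182502

-1182502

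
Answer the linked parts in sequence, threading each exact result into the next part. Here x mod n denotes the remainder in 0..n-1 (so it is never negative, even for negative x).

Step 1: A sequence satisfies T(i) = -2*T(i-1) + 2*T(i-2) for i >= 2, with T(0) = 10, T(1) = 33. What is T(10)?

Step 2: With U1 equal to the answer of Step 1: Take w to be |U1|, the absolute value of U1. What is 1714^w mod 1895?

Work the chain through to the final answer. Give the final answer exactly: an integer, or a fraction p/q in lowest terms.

Step 1: T(2) = -2*(33) + 2*(10) = -46; iterating: T(2)=-46, T(3)=158, T(4)=-408, T(5)=1132, T(6)=-3080, T(7)=8424, T(8)=-23008, T(9)=62864, T(10)=-171744; answer -171744
Step 2: U1 = -171744; w = 171744; squarings mod 1895: 1714^1=1714, 1714^2=546, 1714^4=601, 1714^8=1151, 1714^16=196, 1714^32=516, 1714^64=956, 1714^128=546, 1714^256=601, 1714^512=1151, 1714^1024=196, 1714^2048=516, 1714^4096=956, 1714^8192=546, 1714^16384=601, 1714^32768=1151, 1714^65536=196, 1714^131072=516; 1714^171744 = 1714^32 * 1714^64 * 1714^128 * 1714^512 * 1714^1024 * 1714^2048 * 1714^4096 * 1714^32768 * 1714^131072 = 311 (mod 1895); answer 311

311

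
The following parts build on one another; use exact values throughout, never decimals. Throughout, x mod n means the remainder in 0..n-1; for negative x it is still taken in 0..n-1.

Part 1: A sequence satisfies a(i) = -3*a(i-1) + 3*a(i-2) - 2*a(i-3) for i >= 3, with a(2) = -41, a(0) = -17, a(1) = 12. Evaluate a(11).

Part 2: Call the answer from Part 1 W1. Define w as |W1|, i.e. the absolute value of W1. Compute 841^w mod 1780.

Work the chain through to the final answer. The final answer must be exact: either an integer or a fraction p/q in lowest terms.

761

Part 1: a(3) = -3*(-41) + 3*(12) - 2*(-17) = 193; iterating: a(3)=193, a(4)=-726, a(5)=2839, a(6)=-11081, a(7)=43212, a(8)=-168557, a(9)=657469, a(10)=-2564502, a(11)=10003027; answer 10003027
Part 2: W1 = 10003027; w = 10003027; squarings mod 1780: 841^1=841, 841^2=621, 841^4=1161, 841^8=461, 841^16=701, 841^32=121, 841^64=401, 841^128=601, 841^256=1641, 841^512=1521, 841^1024=1221, 841^2048=981, 841^4096=1161, 841^8192=461, 841^16384=701, 841^32768=121, 841^65536=401, 841^131072=601, 841^262144=1641, 841^524288=1521, 841^1048576=1221, 841^2097152=981, 841^4194304=1161, 841^8388608=461; 841^10003027 = 841^1 * 841^2 * 841^16 * 841^64 * 841^512 * 841^8192 * 841^32768 * 841^524288 * 841^1048576 * 841^8388608 = 761 (mod 1780); answer 761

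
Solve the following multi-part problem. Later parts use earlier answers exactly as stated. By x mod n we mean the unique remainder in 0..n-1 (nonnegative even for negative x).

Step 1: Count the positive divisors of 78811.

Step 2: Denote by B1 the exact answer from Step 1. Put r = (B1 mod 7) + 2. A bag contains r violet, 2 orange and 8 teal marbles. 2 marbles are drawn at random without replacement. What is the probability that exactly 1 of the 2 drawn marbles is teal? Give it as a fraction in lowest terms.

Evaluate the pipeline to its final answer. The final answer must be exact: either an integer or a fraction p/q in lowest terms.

Step 1: 78811 = 53 * 1487; number of divisors = (1+1) * (1+1) = 4; answer 4
Step 2: B1 = 4; r = 6; total draws C(16,2) = 120; favorable C(8,1)*C(8,1) = 64; P = 8/15; answer 8/15

8/15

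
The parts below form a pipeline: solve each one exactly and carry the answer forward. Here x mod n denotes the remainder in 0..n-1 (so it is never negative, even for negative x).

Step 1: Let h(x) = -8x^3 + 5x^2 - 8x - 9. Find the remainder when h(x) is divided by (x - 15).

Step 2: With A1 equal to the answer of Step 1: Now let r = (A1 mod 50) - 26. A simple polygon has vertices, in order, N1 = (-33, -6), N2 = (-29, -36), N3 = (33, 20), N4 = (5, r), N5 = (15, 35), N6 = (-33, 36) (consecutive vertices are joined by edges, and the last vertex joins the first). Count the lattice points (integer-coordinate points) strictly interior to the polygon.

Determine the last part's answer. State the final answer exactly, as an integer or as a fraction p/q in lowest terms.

2530

Step 1: remainder = value at the root: -8*(15)^3 + 5*(15)^2 - 8*(15)^1 - 9 = (-27000) + (1125) + (-120) + (-9) = -26004; answer -26004
Step 2: A1 = -26004; r = 20; cross terms: (-33*-36 - -29*-6)=1014, (-29*20 - 33*-36)=608, (33*20 - 5*20)=560, (5*35 - 15*20)=-125, (15*36 - -33*35)=1695, (-33*-6 - -33*36)=1386; twice the area = |5138| = 5138; area = 2569; boundary points = 2 + 2 + 28 + 5 + 1 + 42 = 80; strictly interior points = area - boundary/2 + 1 = 2530; answer 2530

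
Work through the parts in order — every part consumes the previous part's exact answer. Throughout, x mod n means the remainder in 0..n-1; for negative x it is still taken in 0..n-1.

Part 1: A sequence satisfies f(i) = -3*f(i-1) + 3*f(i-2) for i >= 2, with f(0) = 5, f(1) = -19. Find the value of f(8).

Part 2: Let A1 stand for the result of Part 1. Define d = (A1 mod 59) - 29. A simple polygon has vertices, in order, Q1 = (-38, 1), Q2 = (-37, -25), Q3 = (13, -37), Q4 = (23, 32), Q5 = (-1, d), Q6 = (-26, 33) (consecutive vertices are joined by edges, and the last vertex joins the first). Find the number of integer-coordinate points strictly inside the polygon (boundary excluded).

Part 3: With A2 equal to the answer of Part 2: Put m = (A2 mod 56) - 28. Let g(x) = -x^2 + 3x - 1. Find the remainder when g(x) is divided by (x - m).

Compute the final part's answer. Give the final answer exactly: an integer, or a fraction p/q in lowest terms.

-551

Part 1: f(2) = -3*(-19) + 3*(5) = 72; iterating: f(2)=72, f(3)=-273, f(4)=1035, f(5)=-3924, f(6)=14877, f(7)=-56403, f(8)=213840; answer 213840
Part 2: A1 = 213840; d = -5; cross terms: (-38*-25 - -37*1)=987, (-37*-37 - 13*-25)=1694, (13*32 - 23*-37)=1267, (23*-5 - -1*32)=-83, (-1*33 - -26*-5)=-163, (-26*1 - -38*33)=1228; twice the area = |4930| = 4930; area = 2465; boundary points = 1 + 2 + 1 + 1 + 1 + 4 = 10; strictly interior points = area - boundary/2 + 1 = 2461; answer 2461
Part 3: A2 = 2461; m = 25; remainder = value at the root: -1*(25)^2 + 3*(25)^1 - 1 = (-625) + (75) + (-1) = -551; answer -551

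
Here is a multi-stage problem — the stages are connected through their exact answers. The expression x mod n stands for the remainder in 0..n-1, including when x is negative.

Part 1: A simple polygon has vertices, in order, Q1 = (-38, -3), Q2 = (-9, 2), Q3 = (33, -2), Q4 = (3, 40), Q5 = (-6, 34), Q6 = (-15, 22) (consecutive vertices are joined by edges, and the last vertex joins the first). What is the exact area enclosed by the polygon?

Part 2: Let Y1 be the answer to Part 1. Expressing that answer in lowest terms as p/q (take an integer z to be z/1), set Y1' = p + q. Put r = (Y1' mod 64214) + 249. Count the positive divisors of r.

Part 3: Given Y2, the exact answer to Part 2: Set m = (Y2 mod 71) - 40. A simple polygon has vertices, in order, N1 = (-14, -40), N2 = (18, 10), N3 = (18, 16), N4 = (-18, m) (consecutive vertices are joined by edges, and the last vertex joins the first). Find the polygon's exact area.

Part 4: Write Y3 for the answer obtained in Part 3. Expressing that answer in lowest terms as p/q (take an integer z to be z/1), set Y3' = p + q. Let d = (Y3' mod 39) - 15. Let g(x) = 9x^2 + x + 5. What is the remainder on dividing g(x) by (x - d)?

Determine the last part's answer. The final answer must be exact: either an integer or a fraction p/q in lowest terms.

439

Part 1: cross terms: (-38*2 - -9*-3)=-103, (-9*-2 - 33*2)=-48, (33*40 - 3*-2)=1326, (3*34 - -6*40)=342, (-6*22 - -15*34)=378, (-15*-3 - -38*22)=881; twice the area = |2776| = 2776; area = 1388; answer 1388
Part 2: Y1 = 1388; threaded value p + q = 1389; r = 1638; 1638 = 2 * 3^2 * 7 * 13; number of divisors = (1+1) * (2+1) * (1+1) * (1+1) = 24; answer 24
Part 3: Y2 = 24; m = -16; cross terms: (-14*10 - 18*-40)=580, (18*16 - 18*10)=108, (18*-16 - -18*16)=0, (-18*-40 - -14*-16)=496; twice the area = |1184| = 1184; area = 592; answer 592
Part 4: Y3 = 592; threaded value p + q = 593; d = -7; remainder = value at the root: 9*(-7)^2 + 1*(-7)^1 + 5 = (441) + (-7) + (5) = 439; answer 439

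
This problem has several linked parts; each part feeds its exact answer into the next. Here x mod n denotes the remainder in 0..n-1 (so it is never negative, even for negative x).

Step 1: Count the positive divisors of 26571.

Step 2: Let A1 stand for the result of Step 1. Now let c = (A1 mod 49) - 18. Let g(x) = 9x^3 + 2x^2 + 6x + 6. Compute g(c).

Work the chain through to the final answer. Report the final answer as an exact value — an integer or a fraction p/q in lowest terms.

Step 1: 26571 = 3 * 17 * 521; number of divisors = (1+1) * (1+1) * (1+1) = 8; answer 8
Step 2: A1 = 8; c = -10; 9*(-10)^3 + 2*(-10)^2 + 6*(-10)^1 + 6 = (-9000) + (200) + (-60) + (6) = -8854; answer -8854

-8854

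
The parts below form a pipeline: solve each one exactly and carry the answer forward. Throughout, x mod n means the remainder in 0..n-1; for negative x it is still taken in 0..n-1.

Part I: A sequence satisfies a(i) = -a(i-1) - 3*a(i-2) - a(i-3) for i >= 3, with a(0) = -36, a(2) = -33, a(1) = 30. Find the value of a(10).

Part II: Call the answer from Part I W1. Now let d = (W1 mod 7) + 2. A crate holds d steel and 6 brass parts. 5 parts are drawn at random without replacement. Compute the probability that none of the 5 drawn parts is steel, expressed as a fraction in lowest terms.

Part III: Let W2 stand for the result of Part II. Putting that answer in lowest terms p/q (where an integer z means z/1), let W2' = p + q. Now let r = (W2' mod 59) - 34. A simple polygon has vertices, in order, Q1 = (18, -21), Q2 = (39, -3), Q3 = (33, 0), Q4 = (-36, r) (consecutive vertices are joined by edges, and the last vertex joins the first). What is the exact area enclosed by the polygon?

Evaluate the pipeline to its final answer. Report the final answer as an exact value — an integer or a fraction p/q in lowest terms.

690

Part I: a(3) = -1*(-33) - 3*(30) - 1*(-36) = -21; iterating: a(3)=-21, a(4)=90, a(5)=6, a(6)=-255, a(7)=147, a(8)=612, a(9)=-798, a(10)=-1185; answer -1185
Part II: W1 = -1185; d = 7; total draws C(13,5) = 1287; favorable C(6,5) = 6; P = 2/429; answer 2/429
Part III: W2 = 2/429; threaded value p + q = 431; r = -16; cross terms: (18*-3 - 39*-21)=765, (39*0 - 33*-3)=99, (33*-16 - -36*0)=-528, (-36*-21 - 18*-16)=1044; twice the area = |1380| = 1380; area = 690; answer 690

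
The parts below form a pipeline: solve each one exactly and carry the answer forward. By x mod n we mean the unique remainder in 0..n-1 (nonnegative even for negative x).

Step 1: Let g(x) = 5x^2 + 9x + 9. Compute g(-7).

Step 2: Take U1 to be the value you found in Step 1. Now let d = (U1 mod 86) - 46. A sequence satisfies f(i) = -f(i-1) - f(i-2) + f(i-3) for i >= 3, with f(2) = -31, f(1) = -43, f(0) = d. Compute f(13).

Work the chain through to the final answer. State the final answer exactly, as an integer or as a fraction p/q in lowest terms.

Step 1: 5*(-7)^2 + 9*(-7)^1 + 9 = (245) + (-63) + (9) = 191; answer 191
Step 2: U1 = 191; d = -27; f(3) = -1*(-31) - 1*(-43) + 1*(-27) = 47; iterating: f(3)=47, f(4)=-59, f(5)=-19, f(6)=125, f(7)=-165, f(8)=21, f(9)=269, f(10)=-455, f(11)=207, f(12)=517, f(13)=-1179; answer -1179

-1179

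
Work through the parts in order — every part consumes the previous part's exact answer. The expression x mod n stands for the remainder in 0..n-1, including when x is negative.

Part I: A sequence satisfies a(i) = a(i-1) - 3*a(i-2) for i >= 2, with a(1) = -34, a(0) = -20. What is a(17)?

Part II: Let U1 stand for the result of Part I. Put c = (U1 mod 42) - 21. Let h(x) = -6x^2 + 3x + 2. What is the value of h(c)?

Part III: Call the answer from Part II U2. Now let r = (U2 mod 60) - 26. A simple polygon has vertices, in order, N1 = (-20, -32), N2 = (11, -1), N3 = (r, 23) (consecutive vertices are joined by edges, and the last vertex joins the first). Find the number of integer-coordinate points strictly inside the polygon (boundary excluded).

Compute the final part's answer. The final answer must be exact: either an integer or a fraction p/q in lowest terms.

Part I: a(2) = 1*(-34) - 3*(-20) = 26; iterating: a(2)=26, a(3)=128, a(4)=50, a(5)=-334, a(6)=-484, a(7)=518, a(8)=1970, a(9)=416, a(10)=-5494, a(11)=-6742, a(12)=9740, a(13)=29966, a(14)=746, a(15)=-89152, a(16)=-91390, a(17)=176066; answer 176066
Part II: U1 = 176066; c = -19; -6*(-19)^2 + 3*(-19)^1 + 2 = (-2166) + (-57) + (2) = -2221; answer -2221
Part III: U2 = -2221; r = 33; cross terms: (-20*-1 - 11*-32)=372, (11*23 - 33*-1)=286, (33*-32 - -20*23)=-596; twice the area = |62| = 62; area = 31; boundary points = 31 + 2 + 1 = 34; strictly interior points = area - boundary/2 + 1 = 15; answer 15

15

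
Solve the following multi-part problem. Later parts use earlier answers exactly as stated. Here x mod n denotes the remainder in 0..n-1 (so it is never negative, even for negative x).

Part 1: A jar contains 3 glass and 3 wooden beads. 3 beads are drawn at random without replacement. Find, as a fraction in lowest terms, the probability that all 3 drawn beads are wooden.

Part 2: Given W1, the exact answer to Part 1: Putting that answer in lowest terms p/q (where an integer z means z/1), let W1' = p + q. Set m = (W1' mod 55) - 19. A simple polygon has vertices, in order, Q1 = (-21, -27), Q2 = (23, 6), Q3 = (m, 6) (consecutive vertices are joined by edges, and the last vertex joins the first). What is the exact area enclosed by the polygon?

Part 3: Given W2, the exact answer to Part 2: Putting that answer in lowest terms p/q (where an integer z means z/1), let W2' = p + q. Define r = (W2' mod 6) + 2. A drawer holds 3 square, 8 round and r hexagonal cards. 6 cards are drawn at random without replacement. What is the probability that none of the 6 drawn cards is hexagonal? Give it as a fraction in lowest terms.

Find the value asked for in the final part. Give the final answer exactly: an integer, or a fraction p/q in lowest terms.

11/442

Part 1: total draws C(6,3) = 20; favorable C(3,3) = 1; P = 1/20; answer 1/20
Part 2: W1 = 1/20; threaded value p + q = 21; m = 2; cross terms: (-21*6 - 23*-27)=495, (23*6 - 2*6)=126, (2*-27 - -21*6)=72; twice the area = |693| = 693; area = 693/2; answer 693/2
Part 3: W2 = 693/2; threaded value p + q = 695; r = 7; total draws C(18,6) = 18564; favorable C(11,6) = 462; P = 11/442; answer 11/442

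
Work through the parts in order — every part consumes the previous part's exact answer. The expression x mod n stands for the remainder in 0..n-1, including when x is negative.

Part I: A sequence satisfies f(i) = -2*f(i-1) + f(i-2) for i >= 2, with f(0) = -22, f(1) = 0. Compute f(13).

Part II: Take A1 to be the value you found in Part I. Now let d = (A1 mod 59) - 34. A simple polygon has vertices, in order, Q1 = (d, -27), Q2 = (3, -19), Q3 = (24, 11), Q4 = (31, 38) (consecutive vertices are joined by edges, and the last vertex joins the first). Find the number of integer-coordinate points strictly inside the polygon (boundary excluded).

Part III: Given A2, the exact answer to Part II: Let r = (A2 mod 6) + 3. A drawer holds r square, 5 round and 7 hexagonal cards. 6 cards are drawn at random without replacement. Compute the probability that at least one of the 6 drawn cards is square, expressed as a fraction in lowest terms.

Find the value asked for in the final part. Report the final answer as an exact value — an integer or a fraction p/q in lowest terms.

Part I: f(2) = -2*(0) + 1*(-22) = -22; iterating: f(2)=-22, f(3)=44, f(4)=-110, f(5)=264, f(6)=-638, f(7)=1540, f(8)=-3718, f(9)=8976, f(10)=-21670, f(11)=52316, f(12)=-126302, f(13)=304920; answer 304920
Part II: A1 = 304920; d = -26; cross terms: (-26*-19 - 3*-27)=575, (3*11 - 24*-19)=489, (24*38 - 31*11)=571, (31*-27 - -26*38)=151; twice the area = |1786| = 1786; area = 893; boundary points = 1 + 3 + 1 + 1 = 6; strictly interior points = area - boundary/2 + 1 = 891; answer 891
Part III: A2 = 891; r = 6; total draws C(18,6) = 18564; complement C(12,6) = 924; favorable 18564 - 924 = 17640; P = 210/221; answer 210/221

210/221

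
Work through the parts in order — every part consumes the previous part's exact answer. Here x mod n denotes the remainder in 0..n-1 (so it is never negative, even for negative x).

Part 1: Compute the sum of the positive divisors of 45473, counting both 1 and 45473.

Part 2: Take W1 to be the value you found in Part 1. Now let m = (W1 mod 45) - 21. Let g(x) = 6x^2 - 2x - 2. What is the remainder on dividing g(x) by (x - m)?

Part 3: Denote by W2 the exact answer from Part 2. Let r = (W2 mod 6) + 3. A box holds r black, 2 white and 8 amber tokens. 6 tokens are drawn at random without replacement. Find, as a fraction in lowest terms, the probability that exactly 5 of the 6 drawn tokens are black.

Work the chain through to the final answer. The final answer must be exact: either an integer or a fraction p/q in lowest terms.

Part 1: 45473 = 37 * 1229; sigma = (1 + 37) * (1 + 1229) = 38 * 1230 = 46740; answer 46740
Part 2: W1 = 46740; m = 9; remainder = value at the root: 6*(9)^2 - 2*(9)^1 - 2 = (486) + (-18) + (-2) = 466; answer 466
Part 3: W2 = 466; r = 7; total draws C(17,6) = 12376; favorable C(7,5)*C(10,1) = 210; P = 15/884; answer 15/884

15/884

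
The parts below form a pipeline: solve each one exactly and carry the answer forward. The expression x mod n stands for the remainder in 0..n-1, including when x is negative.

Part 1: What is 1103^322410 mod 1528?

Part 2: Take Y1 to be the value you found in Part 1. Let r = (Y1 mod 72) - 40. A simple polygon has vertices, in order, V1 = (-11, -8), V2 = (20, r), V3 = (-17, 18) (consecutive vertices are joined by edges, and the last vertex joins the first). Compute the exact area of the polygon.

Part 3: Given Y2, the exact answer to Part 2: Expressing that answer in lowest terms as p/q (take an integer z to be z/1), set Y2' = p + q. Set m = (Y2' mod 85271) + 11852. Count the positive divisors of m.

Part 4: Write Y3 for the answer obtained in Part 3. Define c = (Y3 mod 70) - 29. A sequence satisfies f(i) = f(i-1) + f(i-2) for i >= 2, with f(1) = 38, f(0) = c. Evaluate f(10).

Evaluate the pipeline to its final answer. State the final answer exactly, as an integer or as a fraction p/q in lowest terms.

1172

Part 1: squarings mod 1528: 1103^1=1103, 1103^2=321, 1103^4=665, 1103^8=633, 1103^16=353, 1103^32=841, 1103^64=1345, 1103^128=1401, 1103^256=849, 1103^512=1113, 1103^1024=1089, 1103^2048=193, 1103^4096=577, 1103^8192=1353, 1103^16384=65, 1103^32768=1169, 1103^65536=529, 1103^131072=217, 1103^262144=1249; 1103^322410 = 1103^2 * 1103^8 * 1103^32 * 1103^64 * 1103^256 * 1103^512 * 1103^2048 * 1103^8192 * 1103^16384 * 1103^32768 * 1103^262144 = 1369 (mod 1528); answer 1369
Part 2: Y1 = 1369; r = -39; cross terms: (-11*-39 - 20*-8)=589, (20*18 - -17*-39)=-303, (-17*-8 - -11*18)=334; twice the area = |620| = 620; area = 310; answer 310
Part 3: Y2 = 310; threaded value p + q = 311; m = 12163; 12163 is prime, so its only divisors are 1 and 12163; count = 2; answer 2
Part 4: Y3 = 2; c = -27; f(2) = 1*(38) + 1*(-27) = 11; iterating: f(2)=11, f(3)=49, f(4)=60, f(5)=109, f(6)=169, f(7)=278, f(8)=447, f(9)=725, f(10)=1172; answer 1172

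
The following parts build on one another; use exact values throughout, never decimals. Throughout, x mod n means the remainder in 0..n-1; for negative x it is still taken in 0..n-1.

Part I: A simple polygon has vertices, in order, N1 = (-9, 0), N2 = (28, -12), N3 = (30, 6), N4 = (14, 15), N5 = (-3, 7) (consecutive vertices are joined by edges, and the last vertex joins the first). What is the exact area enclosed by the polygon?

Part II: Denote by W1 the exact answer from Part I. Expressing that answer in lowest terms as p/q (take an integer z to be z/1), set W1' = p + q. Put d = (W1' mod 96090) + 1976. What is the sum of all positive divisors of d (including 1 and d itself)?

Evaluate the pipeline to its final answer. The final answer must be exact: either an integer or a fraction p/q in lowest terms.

Part I: cross terms: (-9*-12 - 28*0)=108, (28*6 - 30*-12)=528, (30*15 - 14*6)=366, (14*7 - -3*15)=143, (-3*0 - -9*7)=63; twice the area = |1208| = 1208; area = 604; answer 604
Part II: W1 = 604; threaded value p + q = 605; d = 2581; 2581 = 29 * 89; sigma = (1 + 29) * (1 + 89) = 30 * 90 = 2700; answer 2700

2700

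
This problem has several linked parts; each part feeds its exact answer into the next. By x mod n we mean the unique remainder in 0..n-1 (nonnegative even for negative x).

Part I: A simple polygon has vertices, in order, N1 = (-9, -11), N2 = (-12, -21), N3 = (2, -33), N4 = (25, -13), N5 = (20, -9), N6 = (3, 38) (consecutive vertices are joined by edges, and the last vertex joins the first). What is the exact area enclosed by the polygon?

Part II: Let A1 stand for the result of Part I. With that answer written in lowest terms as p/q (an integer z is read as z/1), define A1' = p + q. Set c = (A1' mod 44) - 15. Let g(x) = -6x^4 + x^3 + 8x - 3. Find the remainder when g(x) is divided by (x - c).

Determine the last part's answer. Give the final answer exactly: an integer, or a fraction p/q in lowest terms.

-25155

Part I: cross terms: (-9*-21 - -12*-11)=57, (-12*-33 - 2*-21)=438, (2*-13 - 25*-33)=799, (25*-9 - 20*-13)=35, (20*38 - 3*-9)=787, (3*-11 - -9*38)=309; twice the area = |2425| = 2425; area = 2425/2; answer 2425/2
Part II: A1 = 2425/2; threaded value p + q = 2427; c = -8; remainder = value at the root: -6*(-8)^4 + 1*(-8)^3 + 8*(-8)^1 - 3 = (-24576) + (-512) + (-64) + (-3) = -25155; answer -25155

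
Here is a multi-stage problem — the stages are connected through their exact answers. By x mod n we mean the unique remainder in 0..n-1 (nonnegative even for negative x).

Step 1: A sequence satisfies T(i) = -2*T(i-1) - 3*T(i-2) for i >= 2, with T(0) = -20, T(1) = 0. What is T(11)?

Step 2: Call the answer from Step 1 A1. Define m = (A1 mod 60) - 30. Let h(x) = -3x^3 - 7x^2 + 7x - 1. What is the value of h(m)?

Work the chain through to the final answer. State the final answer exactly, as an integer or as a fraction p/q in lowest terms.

Step 1: T(2) = -2*(0) - 3*(-20) = 60; iterating: T(2)=60, T(3)=-120, T(4)=60, T(5)=240, T(6)=-660, T(7)=600, T(8)=780, T(9)=-3360, T(10)=4380, T(11)=1320; answer 1320
Step 2: A1 = 1320; m = -30; -3*(-30)^3 - 7*(-30)^2 + 7*(-30)^1 - 1 = (81000) + (-6300) + (-210) + (-1) = 74489; answer 74489

74489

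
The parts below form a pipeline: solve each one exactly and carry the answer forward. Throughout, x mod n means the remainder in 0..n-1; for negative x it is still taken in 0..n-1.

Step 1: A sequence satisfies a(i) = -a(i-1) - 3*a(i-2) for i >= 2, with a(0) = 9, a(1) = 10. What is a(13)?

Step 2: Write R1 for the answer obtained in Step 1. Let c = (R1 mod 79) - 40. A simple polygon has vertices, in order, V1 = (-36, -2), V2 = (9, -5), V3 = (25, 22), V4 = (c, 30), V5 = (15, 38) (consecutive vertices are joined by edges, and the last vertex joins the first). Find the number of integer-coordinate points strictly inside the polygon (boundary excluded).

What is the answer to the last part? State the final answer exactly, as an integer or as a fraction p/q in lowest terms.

1301

Step 1: a(2) = -1*(10) - 3*(9) = -37; iterating: a(2)=-37, a(3)=7, a(4)=104, a(5)=-125, a(6)=-187, a(7)=562, a(8)=-1, a(9)=-1685, a(10)=1688, a(11)=3367, a(12)=-8431, a(13)=-1670; answer -1670
Step 2: R1 = -1670; c = 28; cross terms: (-36*-5 - 9*-2)=198, (9*22 - 25*-5)=323, (25*30 - 28*22)=134, (28*38 - 15*30)=614, (15*-2 - -36*38)=1338; twice the area = |2607| = 2607; area = 2607/2; boundary points = 3 + 1 + 1 + 1 + 1 = 7; strictly interior points = area - boundary/2 + 1 = 1301; answer 1301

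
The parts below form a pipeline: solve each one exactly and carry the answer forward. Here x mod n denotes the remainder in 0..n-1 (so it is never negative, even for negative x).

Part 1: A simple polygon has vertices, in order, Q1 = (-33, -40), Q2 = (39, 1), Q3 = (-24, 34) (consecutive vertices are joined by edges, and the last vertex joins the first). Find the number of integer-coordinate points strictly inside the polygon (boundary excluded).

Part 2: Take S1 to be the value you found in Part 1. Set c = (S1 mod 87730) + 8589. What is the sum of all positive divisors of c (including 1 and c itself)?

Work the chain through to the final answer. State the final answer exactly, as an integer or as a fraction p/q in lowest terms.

18432

Part 1: cross terms: (-33*1 - 39*-40)=1527, (39*34 - -24*1)=1350, (-24*-40 - -33*34)=2082; twice the area = |4959| = 4959; area = 4959/2; boundary points = 1 + 3 + 1 = 5; strictly interior points = area - boundary/2 + 1 = 2478; answer 2478
Part 2: S1 = 2478; c = 11067; 11067 = 3 * 7 * 17 * 31; sigma = (1 + 3) * (1 + 7) * (1 + 17) * (1 + 31) = 4 * 8 * 18 * 32 = 18432; answer 18432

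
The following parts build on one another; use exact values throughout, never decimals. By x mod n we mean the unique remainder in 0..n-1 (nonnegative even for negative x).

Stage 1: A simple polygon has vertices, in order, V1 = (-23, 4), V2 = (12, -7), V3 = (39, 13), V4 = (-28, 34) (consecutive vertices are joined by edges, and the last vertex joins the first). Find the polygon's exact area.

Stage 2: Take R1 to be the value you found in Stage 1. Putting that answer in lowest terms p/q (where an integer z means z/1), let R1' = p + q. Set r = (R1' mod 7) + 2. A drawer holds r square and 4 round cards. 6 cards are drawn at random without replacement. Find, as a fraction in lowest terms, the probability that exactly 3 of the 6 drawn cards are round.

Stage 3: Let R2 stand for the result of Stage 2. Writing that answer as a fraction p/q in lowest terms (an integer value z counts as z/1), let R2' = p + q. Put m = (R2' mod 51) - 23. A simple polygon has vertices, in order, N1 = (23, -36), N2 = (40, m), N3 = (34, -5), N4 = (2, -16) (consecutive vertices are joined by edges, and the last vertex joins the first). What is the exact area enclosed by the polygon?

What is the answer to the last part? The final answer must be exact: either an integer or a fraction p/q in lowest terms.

457

Stage 1: cross terms: (-23*-7 - 12*4)=113, (12*13 - 39*-7)=429, (39*34 - -28*13)=1690, (-28*4 - -23*34)=670; twice the area = |2902| = 2902; area = 1451; answer 1451
Stage 2: R1 = 1451; threaded value p + q = 1452; r = 5; total draws C(9,6) = 84; favorable C(4,3)*C(5,3) = 40; P = 10/21; answer 10/21
Stage 3: R2 = 10/21; threaded value p + q = 31; m = 8; cross terms: (23*8 - 40*-36)=1624, (40*-5 - 34*8)=-472, (34*-16 - 2*-5)=-534, (2*-36 - 23*-16)=296; twice the area = |914| = 914; area = 457; answer 457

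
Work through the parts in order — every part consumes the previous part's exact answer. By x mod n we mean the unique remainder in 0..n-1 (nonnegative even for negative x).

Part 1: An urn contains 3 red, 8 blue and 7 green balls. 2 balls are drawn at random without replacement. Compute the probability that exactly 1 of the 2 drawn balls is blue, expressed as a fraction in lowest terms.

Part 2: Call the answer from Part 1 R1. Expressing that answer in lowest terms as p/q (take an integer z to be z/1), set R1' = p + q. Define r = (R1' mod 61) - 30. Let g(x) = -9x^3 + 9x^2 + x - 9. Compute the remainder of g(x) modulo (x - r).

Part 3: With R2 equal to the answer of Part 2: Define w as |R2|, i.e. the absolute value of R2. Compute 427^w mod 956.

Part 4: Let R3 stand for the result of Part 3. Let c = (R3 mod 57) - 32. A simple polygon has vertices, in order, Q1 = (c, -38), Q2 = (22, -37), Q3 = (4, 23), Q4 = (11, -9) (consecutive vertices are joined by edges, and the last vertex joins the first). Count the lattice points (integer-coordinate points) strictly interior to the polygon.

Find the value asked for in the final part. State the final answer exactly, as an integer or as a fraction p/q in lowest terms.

Part 1: total draws C(18,2) = 153; favorable C(8,1)*C(10,1) = 80; P = 80/153; answer 80/153
Part 2: R1 = 80/153; threaded value p + q = 233; r = 20; remainder = value at the root: -9*(20)^3 + 9*(20)^2 + 1*(20)^1 - 9 = (-72000) + (3600) + (20) + (-9) = -68389; answer -68389
Part 3: R2 = -68389; w = 68389; squarings mod 956: 427^1=427, 427^2=689, 427^4=545, 427^8=665, 427^16=553, 427^32=845, 427^64=849, 427^128=933, 427^256=529, 427^512=689, 427^1024=545, 427^2048=665, 427^4096=553, 427^8192=845, 427^16384=849, 427^32768=933, 427^65536=529; 427^68389 = 427^1 * 427^4 * 427^32 * 427^256 * 427^512 * 427^2048 * 427^65536 = 111 (mod 956); answer 111
Part 4: R3 = 111; c = 22; cross terms: (22*-37 - 22*-38)=22, (22*23 - 4*-37)=654, (4*-9 - 11*23)=-289, (11*-38 - 22*-9)=-220; twice the area = |167| = 167; area = 167/2; boundary points = 1 + 6 + 1 + 1 = 9; strictly interior points = area - boundary/2 + 1 = 80; answer 80

80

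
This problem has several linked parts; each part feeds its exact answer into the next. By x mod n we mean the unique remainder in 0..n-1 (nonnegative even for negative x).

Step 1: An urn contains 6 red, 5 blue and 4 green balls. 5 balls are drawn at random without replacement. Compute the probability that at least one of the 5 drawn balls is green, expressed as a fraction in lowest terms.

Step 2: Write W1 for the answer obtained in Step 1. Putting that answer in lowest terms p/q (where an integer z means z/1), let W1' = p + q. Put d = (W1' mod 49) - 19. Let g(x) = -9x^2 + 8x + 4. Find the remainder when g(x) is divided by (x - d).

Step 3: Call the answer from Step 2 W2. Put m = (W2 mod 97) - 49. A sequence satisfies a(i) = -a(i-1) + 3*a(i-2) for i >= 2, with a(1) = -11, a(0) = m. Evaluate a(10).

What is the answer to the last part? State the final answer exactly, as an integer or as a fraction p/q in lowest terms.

-42115

Step 1: total draws C(15,5) = 3003; complement C(11,5) = 462; favorable 3003 - 462 = 2541; P = 11/13; answer 11/13
Step 2: W1 = 11/13; threaded value p + q = 24; d = 5; remainder = value at the root: -9*(5)^2 + 8*(5)^1 + 4 = (-225) + (40) + (4) = -181; answer -181
Step 3: W2 = -181; m = -36; a(2) = -1*(-11) + 3*(-36) = -97; iterating: a(2)=-97, a(3)=64, a(4)=-355, a(5)=547, a(6)=-1612, a(7)=3253, a(8)=-8089, a(9)=17848, a(10)=-42115; answer -42115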